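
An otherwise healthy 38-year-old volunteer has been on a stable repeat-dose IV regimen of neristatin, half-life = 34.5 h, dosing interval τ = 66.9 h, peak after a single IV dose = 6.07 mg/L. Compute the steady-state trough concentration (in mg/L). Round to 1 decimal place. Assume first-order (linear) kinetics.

2.1 mg/L

k = ln2 / t½ = 0.693147 / 34.5 = 0.02009 h⁻¹
e^(−kτ) = e^(−0.02009 × 66.9) = 0.2608
Accumulation ratio R = 1 / (1 − e^(−kτ)) = 1 / (1 − 0.2608) = 1.353
Steady-state trough = C₀ × R × e^(−kτ) = 6.07 × 1.353 × 0.2608 = 2.142 mg/L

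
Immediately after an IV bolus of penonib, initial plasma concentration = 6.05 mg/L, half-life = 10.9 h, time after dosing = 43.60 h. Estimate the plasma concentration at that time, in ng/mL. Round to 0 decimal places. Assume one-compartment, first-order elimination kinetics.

k = ln2 / t½ = 0.693147 / 10.9 = 0.06359 h⁻¹
t / t½ = 43.60 / 10.9 = 4 half-lives
C = C₀ × (1/2)^4 = 6.050 × 0.06250 = 0.3781 mg/L
Convert: 0.3781 mg/L × 1000 = 378.1 ng/mL

378 ng/mL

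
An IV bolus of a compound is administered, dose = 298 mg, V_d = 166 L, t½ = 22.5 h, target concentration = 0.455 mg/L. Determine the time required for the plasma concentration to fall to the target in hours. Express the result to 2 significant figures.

45 h

C₀ = Dose / Vd = 298.0 / 166 = 1.795 mg/L
k = ln2 / t½ = 0.693147 / 22.5 = 0.03081 h⁻¹
t = ln(C₀ / C) / k = ln(1.795 / 0.455) / 0.03081
  = ln(3.945) / 0.03081 = 1.372 / 0.03081 = 44.53 h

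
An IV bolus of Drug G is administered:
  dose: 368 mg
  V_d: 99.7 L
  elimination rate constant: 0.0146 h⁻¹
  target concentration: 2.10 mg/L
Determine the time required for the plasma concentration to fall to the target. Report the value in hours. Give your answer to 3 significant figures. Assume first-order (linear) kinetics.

C₀ = Dose / Vd = 368.0 / 99.7 = 3.691 mg/L
t = ln(C₀ / C) / k = ln(3.691 / 2.10) / 0.01460
  = ln(1.758) / 0.01460 = 0.5642 / 0.01460 = 38.64 h

38.6 h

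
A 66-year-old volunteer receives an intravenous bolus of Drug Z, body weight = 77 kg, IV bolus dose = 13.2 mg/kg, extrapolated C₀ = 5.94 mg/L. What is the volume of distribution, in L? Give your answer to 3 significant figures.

Dose = 13.2 × 77 = 1016 mg
Vd = Dose / C₀ = 1016 / 5.94 = 171.0 L

171 L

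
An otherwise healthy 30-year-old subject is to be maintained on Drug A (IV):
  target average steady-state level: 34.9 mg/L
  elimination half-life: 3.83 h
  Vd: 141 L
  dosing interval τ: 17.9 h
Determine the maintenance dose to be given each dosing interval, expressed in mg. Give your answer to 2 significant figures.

k = ln2 / t½ = 0.693147 / 3.83 = 0.1810 h⁻¹
CL = k × Vd = 0.1810 × 141 = 25.52 L/h
At steady state, Dose/τ = Css × CL.
Dose = Css × CL × τ = 34.9 × 25.52 × 17.9 = 15940 mg

16000 mg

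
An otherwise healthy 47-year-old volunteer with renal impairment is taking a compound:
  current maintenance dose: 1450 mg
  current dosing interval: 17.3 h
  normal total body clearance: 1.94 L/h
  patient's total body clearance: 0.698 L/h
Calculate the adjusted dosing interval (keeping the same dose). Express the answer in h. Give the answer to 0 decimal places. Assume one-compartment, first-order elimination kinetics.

48 h

To keep the same average steady-state level, dosing rate must scale with clearance.
CL ratio = 0.698 / 1.94 = 0.3598
New interval (same dose) = 17.3 / 0.3598 = 48.08 h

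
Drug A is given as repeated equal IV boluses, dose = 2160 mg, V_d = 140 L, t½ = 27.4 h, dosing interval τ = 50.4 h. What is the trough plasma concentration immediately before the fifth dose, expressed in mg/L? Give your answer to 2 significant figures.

C₀ per dose = Dose / Vd = 2160 / 140 = 15.43 mg/L
k = ln2 / t½ = 0.693147 / 27.4 = 0.02530 h⁻¹
Fraction remaining after one interval: r = e^(−kτ) = e^(−0.02530 × 50.4) = 0.2794
Before dose 5, 4 doses have been given (aged 1τ, 2τ, 3τ, 4τ).
C_trough = C₀ × (r + r² + … + r^4) = C₀ × r(1−r^4)/(1−r)
        = 15.43 × 0.2794 × (1 − 0.006094) / (1 − 0.2794) = 5.946 mg/L

5.9 mg/L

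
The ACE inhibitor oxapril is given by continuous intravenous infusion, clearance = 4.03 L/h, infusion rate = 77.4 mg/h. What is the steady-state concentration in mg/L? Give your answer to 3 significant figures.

At steady state Css = R₀ / CL = 77.4 / 4.030 = 19.21 mg/L

19.2 mg/L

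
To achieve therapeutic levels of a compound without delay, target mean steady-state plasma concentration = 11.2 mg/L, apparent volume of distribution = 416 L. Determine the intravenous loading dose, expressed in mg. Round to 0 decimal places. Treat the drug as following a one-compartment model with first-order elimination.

4659 mg

LD = Css × Vd = 11.2 × 416 = 4659 mg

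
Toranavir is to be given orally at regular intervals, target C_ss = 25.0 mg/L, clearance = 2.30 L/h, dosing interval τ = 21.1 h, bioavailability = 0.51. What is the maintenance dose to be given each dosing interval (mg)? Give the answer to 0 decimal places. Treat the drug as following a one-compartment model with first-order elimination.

2379 mg

At steady state, F × (Dose/τ) = Css × CL.
Dose = Css × CL × τ / F = 25.0 × 2.300 × 21.1 / 0.51 = 2379 mg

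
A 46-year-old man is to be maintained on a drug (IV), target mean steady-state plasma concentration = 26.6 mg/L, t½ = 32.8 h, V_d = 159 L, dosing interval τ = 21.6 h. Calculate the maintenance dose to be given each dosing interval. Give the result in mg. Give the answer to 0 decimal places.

k = ln2 / t½ = 0.693147 / 32.8 = 0.02113 h⁻¹
CL = k × Vd = 0.02113 × 159 = 3.360 L/h
At steady state, Dose/τ = Css × CL.
Dose = Css × CL × τ = 26.6 × 3.360 × 21.6 = 1931 mg

1931 mg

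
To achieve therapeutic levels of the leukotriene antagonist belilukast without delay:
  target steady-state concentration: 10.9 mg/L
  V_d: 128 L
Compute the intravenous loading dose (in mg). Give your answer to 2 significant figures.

1400 mg

LD = Css × Vd = 10.9 × 128 = 1395 mg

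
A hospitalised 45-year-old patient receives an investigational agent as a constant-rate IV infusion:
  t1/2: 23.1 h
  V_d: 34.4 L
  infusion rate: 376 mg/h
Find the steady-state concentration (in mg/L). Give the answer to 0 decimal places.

k = ln2 / t½ = 0.693147 / 23.1 = 0.03001 h⁻¹
CL = k × Vd = 0.03001 × 34.4 = 1.032 L/h
At steady state Css = R₀ / CL = 376 / 1.032 = 364.3 mg/L

364 mg/L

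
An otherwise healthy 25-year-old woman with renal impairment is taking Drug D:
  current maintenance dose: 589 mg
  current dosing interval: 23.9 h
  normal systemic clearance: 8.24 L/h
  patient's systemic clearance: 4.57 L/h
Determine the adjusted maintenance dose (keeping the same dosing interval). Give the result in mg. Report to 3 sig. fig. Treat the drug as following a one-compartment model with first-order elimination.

327 mg

To keep the same average steady-state level, dosing rate must scale with clearance.
CL ratio = 4.57 / 8.24 = 0.5546
New dose (same interval) = 589 × 0.5546 = 326.7 mg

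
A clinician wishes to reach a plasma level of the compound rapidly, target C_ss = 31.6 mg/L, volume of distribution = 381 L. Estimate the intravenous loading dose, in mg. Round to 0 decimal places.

LD = Css × Vd = 31.6 × 381 = 12040 mg

12040 mg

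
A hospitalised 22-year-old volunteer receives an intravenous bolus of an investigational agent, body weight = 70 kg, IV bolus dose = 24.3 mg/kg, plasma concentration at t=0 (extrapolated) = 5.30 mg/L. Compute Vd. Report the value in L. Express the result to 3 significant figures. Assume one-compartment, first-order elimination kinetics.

Dose = 24.3 × 70 = 1701 mg
Vd = Dose / C₀ = 1701 / 5.30 = 320.9 L

321 L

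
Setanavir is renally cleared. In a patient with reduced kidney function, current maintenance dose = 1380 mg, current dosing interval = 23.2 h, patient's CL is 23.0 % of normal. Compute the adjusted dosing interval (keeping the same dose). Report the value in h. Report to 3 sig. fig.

To keep the same average steady-state level, dosing rate must scale with clearance.
CL ratio = 23.0 / 100 = 0.2300
New interval (same dose) = 23.2 / 0.2300 = 100.9 h

101 h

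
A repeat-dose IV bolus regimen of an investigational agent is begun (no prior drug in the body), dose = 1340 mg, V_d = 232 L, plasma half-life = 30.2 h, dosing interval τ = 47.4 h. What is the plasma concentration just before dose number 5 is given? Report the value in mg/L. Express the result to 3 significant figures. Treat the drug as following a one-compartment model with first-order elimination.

C₀ per dose = Dose / Vd = 1340 / 232 = 5.776 mg/L
k = ln2 / t½ = 0.693147 / 30.2 = 0.02295 h⁻¹
Fraction remaining after one interval: r = e^(−kτ) = e^(−0.02295 × 47.4) = 0.3369
Before dose 5, 4 doses have been given (aged 1τ, 2τ, 3τ, 4τ).
C_trough = C₀ × (r + r² + … + r^4) = C₀ × r(1−r^4)/(1−r)
        = 5.776 × 0.3369 × (1 − 0.01288) / (1 − 0.3369) = 2.897 mg/L

2.90 mg/L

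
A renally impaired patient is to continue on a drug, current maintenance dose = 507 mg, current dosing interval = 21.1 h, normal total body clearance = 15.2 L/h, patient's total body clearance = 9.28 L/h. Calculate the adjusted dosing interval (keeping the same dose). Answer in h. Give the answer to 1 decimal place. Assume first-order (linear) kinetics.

34.6 h

To keep the same average steady-state level, dosing rate must scale with clearance.
CL ratio = 9.28 / 15.2 = 0.6105
New interval (same dose) = 21.1 / 0.6105 = 34.56 h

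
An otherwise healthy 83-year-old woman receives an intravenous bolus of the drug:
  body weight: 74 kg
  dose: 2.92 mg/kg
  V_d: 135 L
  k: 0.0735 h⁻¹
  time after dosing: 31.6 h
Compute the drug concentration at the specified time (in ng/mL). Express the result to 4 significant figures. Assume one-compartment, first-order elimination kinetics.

156.9 ng/mL

Total dose = 2.92 × 74 = 216.1 mg
C₀ = Dose / Vd = 216.1 / 135 = 1.601 mg/L
C = C₀ · e^(−k·t) = 1.601 × e^(−0.07350 × 31.6)
  = 1.601 × 0.09802 = 0.1569 mg/L
Convert: 0.1569 mg/L × 1000 = 156.9 ng/mL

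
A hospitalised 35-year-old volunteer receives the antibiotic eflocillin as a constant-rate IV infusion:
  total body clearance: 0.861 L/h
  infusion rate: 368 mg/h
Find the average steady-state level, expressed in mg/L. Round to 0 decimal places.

427 mg/L

At steady state Css = R₀ / CL = 368 / 0.8610 = 427.4 mg/L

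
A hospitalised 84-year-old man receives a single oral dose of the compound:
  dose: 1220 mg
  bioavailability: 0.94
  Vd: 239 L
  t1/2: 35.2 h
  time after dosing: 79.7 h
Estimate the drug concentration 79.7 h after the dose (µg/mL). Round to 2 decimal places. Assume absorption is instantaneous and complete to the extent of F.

Amount reaching circulation = F × Dose = 0.94 × 1220 = 1147 mg
C₀ = F·Dose / Vd = 1147 / 239 = 4.799 mg/L
k = ln2 / t½ = 0.693147 / 35.2 = 0.01969 h⁻¹
C = C₀ · e^(−k·t) = 4.799 × e^(−0.01969 × 79.7)
  = 4.799 × 0.2082 = 0.9992 mg/L
(0.9992 mg/L = 0.9992 µg/mL)

1.00 µg/mL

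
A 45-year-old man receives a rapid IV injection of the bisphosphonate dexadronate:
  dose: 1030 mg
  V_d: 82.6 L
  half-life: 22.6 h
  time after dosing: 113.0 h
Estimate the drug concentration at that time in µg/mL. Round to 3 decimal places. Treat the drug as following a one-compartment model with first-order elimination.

0.390 µg/mL

C₀ = Dose / Vd = 1030 / 82.6 = 12.47 mg/L
k = ln2 / t½ = 0.693147 / 22.6 = 0.03067 h⁻¹
t / t½ = 113.0 / 22.6 = 5 half-lives
C = C₀ × (1/2)^5 = 12.47 × 0.03125 = 0.3897 mg/L
(0.3897 mg/L = 0.3897 µg/mL)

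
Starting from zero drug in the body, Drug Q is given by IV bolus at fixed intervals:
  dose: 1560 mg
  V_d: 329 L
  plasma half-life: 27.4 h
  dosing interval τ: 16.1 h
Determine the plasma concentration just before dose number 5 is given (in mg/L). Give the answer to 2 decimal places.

7.58 mg/L

C₀ per dose = Dose / Vd = 1560 / 329 = 4.742 mg/L
k = ln2 / t½ = 0.693147 / 27.4 = 0.02530 h⁻¹
Fraction remaining after one interval: r = e^(−kτ) = e^(−0.02530 × 16.1) = 0.6654
Before dose 5, 4 doses have been given (aged 1τ, 2τ, 3τ, 4τ).
C_trough = C₀ × (r + r² + … + r^4) = C₀ × r(1−r^4)/(1−r)
        = 4.742 × 0.6654 × (1 − 0.1960) / (1 − 0.6654) = 7.582 mg/L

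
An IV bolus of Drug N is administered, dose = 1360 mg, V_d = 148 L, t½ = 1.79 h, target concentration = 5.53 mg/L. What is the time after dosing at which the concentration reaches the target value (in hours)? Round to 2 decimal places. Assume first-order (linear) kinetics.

1.31 h

C₀ = Dose / Vd = 1360 / 148 = 9.189 mg/L
k = ln2 / t½ = 0.693147 / 1.79 = 0.3872 h⁻¹
t = ln(C₀ / C) / k = ln(9.189 / 5.53) / 0.3872
  = ln(1.662) / 0.3872 = 0.5080 / 0.3872 = 1.312 h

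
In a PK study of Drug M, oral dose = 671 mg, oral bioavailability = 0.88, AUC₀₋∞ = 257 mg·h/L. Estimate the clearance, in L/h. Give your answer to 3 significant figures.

2.30 L/h

CL = F·Dose / AUC = 0.88 × 671 / 257 = 2.298 L/h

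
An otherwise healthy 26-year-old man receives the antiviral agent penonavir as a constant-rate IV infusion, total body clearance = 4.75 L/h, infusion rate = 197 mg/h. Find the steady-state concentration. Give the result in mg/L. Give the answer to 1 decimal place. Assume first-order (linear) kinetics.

41.5 mg/L

At steady state Css = R₀ / CL = 197 / 4.750 = 41.47 mg/L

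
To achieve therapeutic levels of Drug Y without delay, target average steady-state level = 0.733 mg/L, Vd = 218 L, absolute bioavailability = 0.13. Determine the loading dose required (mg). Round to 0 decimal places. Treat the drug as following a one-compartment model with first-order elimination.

LD = Css × Vd / F = 0.733 × 218 / 0.13 = 1229 mg

1229 mg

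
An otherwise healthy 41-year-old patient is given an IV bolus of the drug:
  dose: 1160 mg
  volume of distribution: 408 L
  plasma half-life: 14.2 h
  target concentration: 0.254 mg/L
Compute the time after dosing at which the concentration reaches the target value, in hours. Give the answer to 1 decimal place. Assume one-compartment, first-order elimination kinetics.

C₀ = Dose / Vd = 1160 / 408 = 2.843 mg/L
k = ln2 / t½ = 0.693147 / 14.2 = 0.04881 h⁻¹
t = ln(C₀ / C) / k = ln(2.843 / 0.254) / 0.04881
  = ln(11.19) / 0.04881 = 2.415 / 0.04881 = 49.48 h

49.5 h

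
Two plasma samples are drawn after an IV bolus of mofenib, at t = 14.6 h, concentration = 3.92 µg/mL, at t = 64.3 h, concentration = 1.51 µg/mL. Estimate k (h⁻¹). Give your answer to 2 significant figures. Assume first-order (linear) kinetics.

0.019 h⁻¹

k = ln(C₁/C₂) / (t₂ − t₁) = ln(3.92/1.51) / (64.3 − 14.6)
  = 0.9540 / 49.70 = 0.01920 h⁻¹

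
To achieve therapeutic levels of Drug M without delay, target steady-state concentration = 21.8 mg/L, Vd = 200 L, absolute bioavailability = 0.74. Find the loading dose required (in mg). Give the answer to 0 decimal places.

LD = Css × Vd / F = 21.8 × 200 / 0.74 = 5892 mg

5892 mg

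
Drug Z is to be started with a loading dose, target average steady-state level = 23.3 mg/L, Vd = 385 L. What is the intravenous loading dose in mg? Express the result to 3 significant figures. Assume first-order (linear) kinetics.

LD = Css × Vd = 23.3 × 385 = 8971 mg

8970 mg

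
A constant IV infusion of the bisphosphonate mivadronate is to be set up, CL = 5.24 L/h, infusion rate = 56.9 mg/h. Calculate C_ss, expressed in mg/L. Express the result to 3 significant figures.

10.9 mg/L

At steady state Css = R₀ / CL = 56.9 / 5.240 = 10.86 mg/L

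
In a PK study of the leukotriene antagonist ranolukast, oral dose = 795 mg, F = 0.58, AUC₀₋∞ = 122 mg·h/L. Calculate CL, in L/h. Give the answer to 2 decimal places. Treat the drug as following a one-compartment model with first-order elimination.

3.78 L/h

CL = F·Dose / AUC = 0.58 × 795 / 122 = 3.780 L/h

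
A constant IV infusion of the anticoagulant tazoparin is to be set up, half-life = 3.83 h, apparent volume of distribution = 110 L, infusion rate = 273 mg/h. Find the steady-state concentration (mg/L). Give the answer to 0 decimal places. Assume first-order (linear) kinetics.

k = ln2 / t½ = 0.693147 / 3.83 = 0.1810 h⁻¹
CL = k × Vd = 0.1810 × 110 = 19.91 L/h
At steady state Css = R₀ / CL = 273 / 19.91 = 13.71 mg/L

14 mg/L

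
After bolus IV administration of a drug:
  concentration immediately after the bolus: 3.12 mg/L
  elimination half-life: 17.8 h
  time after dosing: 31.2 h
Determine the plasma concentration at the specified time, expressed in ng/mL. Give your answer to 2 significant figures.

k = ln2 / t½ = 0.693147 / 17.8 = 0.03894 h⁻¹
C = C₀ · e^(−k·t) = 3.120 × e^(−0.03894 × 31.2)
  = 3.120 × 0.2967 = 0.9257 mg/L
Convert: 0.9257 mg/L × 1000 = 925.7 ng/mL

930 ng/mL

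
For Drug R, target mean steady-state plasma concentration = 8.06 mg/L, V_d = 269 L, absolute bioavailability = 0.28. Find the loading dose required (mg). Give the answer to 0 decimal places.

LD = Css × Vd / F = 8.06 × 269 / 0.28 = 7743 mg

7743 mg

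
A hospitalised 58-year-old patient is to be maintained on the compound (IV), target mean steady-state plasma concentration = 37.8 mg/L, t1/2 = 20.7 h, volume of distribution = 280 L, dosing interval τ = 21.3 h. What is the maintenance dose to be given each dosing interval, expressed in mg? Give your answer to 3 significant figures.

k = ln2 / t½ = 0.693147 / 20.7 = 0.03349 h⁻¹
CL = k × Vd = 0.03349 × 280 = 9.377 L/h
At steady state, Dose/τ = Css × CL.
Dose = Css × CL × τ = 37.8 × 9.377 × 21.3 = 7550 mg

7550 mg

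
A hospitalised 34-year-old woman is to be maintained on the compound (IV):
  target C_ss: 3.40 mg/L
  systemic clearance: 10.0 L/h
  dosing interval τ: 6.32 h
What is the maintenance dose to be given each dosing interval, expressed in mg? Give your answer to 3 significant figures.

At steady state, Dose/τ = Css × CL.
Dose = Css × CL × τ = 3.40 × 10.00 × 6.32 = 214.9 mg

215 mg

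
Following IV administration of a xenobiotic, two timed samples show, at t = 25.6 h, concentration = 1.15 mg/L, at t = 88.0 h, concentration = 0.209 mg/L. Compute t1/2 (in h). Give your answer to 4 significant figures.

k = ln(C₁/C₂) / (t₂ − t₁) = ln(1.15/0.209) / (88.0 − 25.6)
  = 1.705 / 62.40 = 0.02732 h⁻¹
t½ = ln2 / k = 0.693147 / 0.02732 = 25.37 h

25.37 h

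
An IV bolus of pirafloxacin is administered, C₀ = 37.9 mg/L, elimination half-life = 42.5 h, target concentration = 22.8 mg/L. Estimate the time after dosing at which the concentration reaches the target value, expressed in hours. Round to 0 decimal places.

k = ln2 / t½ = 0.693147 / 42.5 = 0.01631 h⁻¹
t = ln(C₀ / C) / k = ln(37.90 / 22.8) / 0.01631
  = ln(1.662) / 0.01631 = 0.5080 / 0.01631 = 31.15 h

31 h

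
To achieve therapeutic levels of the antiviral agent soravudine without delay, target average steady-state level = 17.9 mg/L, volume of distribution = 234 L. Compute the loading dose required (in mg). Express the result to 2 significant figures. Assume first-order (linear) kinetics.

LD = Css × Vd = 17.9 × 234 = 4189 mg

4200 mg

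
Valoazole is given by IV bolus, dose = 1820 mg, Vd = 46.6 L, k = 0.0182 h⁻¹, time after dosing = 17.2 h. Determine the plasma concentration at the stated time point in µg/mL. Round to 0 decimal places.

C₀ = Dose / Vd = 1820 / 46.6 = 39.06 mg/L
C = C₀ · e^(−k·t) = 39.06 × e^(−0.01820 × 17.2)
  = 39.06 × 0.7312 = 28.56 mg/L
(28.56 mg/L = 28.56 µg/mL)

29 µg/mL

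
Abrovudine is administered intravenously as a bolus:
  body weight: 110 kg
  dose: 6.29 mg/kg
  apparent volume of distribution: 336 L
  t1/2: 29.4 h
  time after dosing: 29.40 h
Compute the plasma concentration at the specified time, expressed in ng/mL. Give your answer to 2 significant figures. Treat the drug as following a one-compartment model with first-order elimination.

Total dose = 6.29 × 110 = 691.9 mg
C₀ = Dose / Vd = 691.9 / 336 = 2.059 mg/L
k = ln2 / t½ = 0.693147 / 29.4 = 0.02358 h⁻¹
t / t½ = 29.40 / 29.4 = 1 half-lives
C = C₀ × (1/2)^1 = 2.059 × 0.5000 = 1.030 mg/L
Convert: 1.030 mg/L × 1000 = 1030 ng/mL

1000 ng/mL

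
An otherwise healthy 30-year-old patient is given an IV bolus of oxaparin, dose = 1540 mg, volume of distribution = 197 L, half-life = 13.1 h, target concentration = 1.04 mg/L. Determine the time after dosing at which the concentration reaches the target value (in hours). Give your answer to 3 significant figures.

C₀ = Dose / Vd = 1540 / 197 = 7.817 mg/L
k = ln2 / t½ = 0.693147 / 13.1 = 0.05291 h⁻¹
t = ln(C₀ / C) / k = ln(7.817 / 1.04) / 0.05291
  = ln(7.516) / 0.05291 = 2.017 / 0.05291 = 38.12 h

38.1 h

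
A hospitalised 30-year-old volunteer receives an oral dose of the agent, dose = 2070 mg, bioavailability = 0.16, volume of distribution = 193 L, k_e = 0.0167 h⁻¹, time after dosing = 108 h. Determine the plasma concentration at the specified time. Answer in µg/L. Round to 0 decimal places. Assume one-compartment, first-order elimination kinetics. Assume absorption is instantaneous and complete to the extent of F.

Amount reaching circulation = F × Dose = 0.16 × 2070 = 331.2 mg
C₀ = F·Dose / Vd = 331.2 / 193 = 1.716 mg/L
C = C₀ · e^(−k·t) = 1.716 × e^(−0.01670 × 108)
  = 1.716 × 0.1647 = 0.2826 mg/L
Convert: 0.2826 mg/L × 1000 = 282.6 µg/L

283 µg/L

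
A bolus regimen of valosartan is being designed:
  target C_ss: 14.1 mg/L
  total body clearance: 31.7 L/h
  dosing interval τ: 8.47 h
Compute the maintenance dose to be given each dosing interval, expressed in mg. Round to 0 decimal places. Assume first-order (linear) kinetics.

At steady state, Dose/τ = Css × CL.
Dose = Css × CL × τ = 14.1 × 31.70 × 8.47 = 3786 mg

3786 mg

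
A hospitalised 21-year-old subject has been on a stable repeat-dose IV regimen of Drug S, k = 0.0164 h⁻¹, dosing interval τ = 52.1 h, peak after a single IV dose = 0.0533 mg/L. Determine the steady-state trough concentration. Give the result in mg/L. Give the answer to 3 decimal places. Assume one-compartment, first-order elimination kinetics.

e^(−kτ) = e^(−0.01640 × 52.1) = 0.4255
Accumulation ratio R = 1 / (1 − e^(−kτ)) = 1 / (1 − 0.4255) = 1.741
Steady-state trough = C₀ × R × e^(−kτ) = 0.0533 × 1.741 × 0.4255 = 0.03948 mg/L

0.039 mg/L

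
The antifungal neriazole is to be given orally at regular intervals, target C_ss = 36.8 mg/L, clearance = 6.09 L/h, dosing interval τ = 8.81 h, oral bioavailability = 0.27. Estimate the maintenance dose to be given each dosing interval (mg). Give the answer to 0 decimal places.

7313 mg

At steady state, F × (Dose/τ) = Css × CL.
Dose = Css × CL × τ / F = 36.8 × 6.090 × 8.81 / 0.27 = 7313 mg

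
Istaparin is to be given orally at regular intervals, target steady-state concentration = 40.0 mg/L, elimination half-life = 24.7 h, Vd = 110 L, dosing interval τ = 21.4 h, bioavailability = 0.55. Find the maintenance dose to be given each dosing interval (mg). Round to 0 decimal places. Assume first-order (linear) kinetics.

4804 mg

k = ln2 / t½ = 0.693147 / 24.7 = 0.02806 h⁻¹
CL = k × Vd = 0.02806 × 110 = 3.087 L/h
At steady state, F × (Dose/τ) = Css × CL.
Dose = Css × CL × τ / F = 40.0 × 3.087 × 21.4 / 0.55 = 4804 mg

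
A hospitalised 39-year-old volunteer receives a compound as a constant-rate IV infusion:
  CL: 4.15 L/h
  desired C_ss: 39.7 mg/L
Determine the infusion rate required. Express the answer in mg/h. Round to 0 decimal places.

At steady state, infusion rate R₀ = Css × CL = 39.7 × 4.150 = 164.8 mg/h

165 mg/h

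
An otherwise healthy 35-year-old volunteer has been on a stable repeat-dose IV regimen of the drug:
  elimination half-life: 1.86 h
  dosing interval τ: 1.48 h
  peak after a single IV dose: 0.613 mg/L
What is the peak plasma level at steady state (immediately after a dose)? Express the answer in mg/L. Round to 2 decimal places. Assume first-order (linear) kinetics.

k = ln2 / t½ = 0.693147 / 1.86 = 0.3727 h⁻¹
e^(−kτ) = e^(−0.3727 × 1.48) = 0.5760
Accumulation ratio R = 1 / (1 − e^(−kτ)) = 1 / (1 − 0.5760) = 2.358
Steady-state peak = C₀ × R = 0.613 × 2.358 = 1.445 mg/L

1.45 mg/L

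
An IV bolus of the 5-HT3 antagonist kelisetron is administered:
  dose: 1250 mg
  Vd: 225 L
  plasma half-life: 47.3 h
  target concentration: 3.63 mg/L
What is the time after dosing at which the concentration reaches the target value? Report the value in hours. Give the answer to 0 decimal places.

C₀ = Dose / Vd = 1250 / 225 = 5.556 mg/L
k = ln2 / t½ = 0.693147 / 47.3 = 0.01465 h⁻¹
t = ln(C₀ / C) / k = ln(5.556 / 3.63) / 0.01465
  = ln(1.531) / 0.01465 = 0.4259 / 0.01465 = 29.07 h

29 h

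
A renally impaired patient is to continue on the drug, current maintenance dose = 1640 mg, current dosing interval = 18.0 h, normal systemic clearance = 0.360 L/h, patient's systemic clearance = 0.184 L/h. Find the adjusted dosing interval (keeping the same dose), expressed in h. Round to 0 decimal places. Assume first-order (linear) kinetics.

To keep the same average steady-state level, dosing rate must scale with clearance.
CL ratio = 0.184 / 0.360 = 0.5111
New interval (same dose) = 18.0 / 0.5111 = 35.22 h

35 h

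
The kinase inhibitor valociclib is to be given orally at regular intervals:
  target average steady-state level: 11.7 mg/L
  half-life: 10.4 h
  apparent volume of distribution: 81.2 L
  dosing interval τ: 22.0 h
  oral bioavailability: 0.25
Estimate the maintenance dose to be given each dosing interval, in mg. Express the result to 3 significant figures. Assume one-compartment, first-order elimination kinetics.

k = ln2 / t½ = 0.693147 / 10.4 = 0.06665 h⁻¹
CL = k × Vd = 0.06665 × 81.2 = 5.412 L/h
At steady state, F × (Dose/τ) = Css × CL.
Dose = Css × CL × τ / F = 11.7 × 5.412 × 22.0 / 0.25 = 5572 mg

5570 mg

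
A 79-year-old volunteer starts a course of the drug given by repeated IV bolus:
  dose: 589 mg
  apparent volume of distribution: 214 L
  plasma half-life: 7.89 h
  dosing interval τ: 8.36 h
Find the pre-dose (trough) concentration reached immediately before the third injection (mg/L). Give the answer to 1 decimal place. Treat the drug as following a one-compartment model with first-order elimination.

2.0 mg/L

C₀ per dose = Dose / Vd = 589 / 214 = 2.752 mg/L
k = ln2 / t½ = 0.693147 / 7.89 = 0.08785 h⁻¹
Fraction remaining after one interval: r = e^(−kτ) = e^(−0.08785 × 8.36) = 0.4798
Before dose 3, 2 doses have been given (aged 1τ, 2τ).
C_trough = C₀ × (r + r²) = 2.752 × (0.4798 + 0.2302) = 1.954 mg/L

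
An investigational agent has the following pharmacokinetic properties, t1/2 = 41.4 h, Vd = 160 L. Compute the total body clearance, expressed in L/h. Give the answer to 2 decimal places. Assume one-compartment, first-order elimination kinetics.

2.68 L/h

k = ln2 / t½ = 0.693147 / 41.4 = 0.01674 h⁻¹
CL = k × Vd = 0.01674 × 160 = 2.678 L/h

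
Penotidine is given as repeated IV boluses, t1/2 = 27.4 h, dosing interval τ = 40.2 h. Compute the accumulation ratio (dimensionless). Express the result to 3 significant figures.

1.57

k = ln2 / t½ = 0.693147 / 27.4 = 0.02530 h⁻¹
e^(−kτ) = e^(−0.02530 × 40.2) = 0.3617
Accumulation ratio R = 1 / (1 − e^(−kτ)) = 1 / (1 − 0.3617) = 1.567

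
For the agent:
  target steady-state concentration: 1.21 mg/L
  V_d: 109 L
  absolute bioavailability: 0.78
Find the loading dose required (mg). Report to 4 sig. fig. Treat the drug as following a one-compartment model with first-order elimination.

LD = Css × Vd / F = 1.21 × 109 / 0.78 = 169.1 mg

169.1 mg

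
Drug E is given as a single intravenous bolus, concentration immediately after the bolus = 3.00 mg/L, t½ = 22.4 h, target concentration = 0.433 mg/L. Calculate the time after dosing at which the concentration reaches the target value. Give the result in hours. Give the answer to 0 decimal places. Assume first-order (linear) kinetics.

63 h

k = ln2 / t½ = 0.693147 / 22.4 = 0.03094 h⁻¹
t = ln(C₀ / C) / k = ln(3.000 / 0.433) / 0.03094
  = ln(6.928) / 0.03094 = 1.936 / 0.03094 = 62.57 h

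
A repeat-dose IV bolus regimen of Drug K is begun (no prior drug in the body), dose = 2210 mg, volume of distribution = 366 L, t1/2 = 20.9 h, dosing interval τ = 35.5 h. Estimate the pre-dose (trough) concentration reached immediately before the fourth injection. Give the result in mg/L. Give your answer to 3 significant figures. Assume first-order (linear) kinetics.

C₀ per dose = Dose / Vd = 2210 / 366 = 6.038 mg/L
k = ln2 / t½ = 0.693147 / 20.9 = 0.03316 h⁻¹
Fraction remaining after one interval: r = e^(−kτ) = e^(−0.03316 × 35.5) = 0.3081
Before dose 4, 3 doses have been given (aged 1τ, 2τ, 3τ).
C_trough = C₀ × (r + r² + … + r^3) = C₀ × r(1−r^3)/(1−r)
        = 6.038 × 0.3081 × (1 − 0.02925) / (1 − 0.3081) = 2.610 mg/L

2.61 mg/L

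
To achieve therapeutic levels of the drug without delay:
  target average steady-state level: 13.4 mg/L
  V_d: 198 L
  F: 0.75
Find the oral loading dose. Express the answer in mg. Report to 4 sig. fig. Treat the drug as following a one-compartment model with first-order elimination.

LD = Css × Vd / F = 13.4 × 198 / 0.75 = 3538 mg

3538 mg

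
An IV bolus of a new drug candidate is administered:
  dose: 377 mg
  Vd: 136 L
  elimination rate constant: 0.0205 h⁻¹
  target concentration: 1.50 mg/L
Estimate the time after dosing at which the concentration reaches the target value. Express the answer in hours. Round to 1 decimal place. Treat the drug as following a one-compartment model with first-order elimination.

C₀ = Dose / Vd = 377.0 / 136 = 2.772 mg/L
t = ln(C₀ / C) / k = ln(2.772 / 1.50) / 0.02050
  = ln(1.848) / 0.02050 = 0.6141 / 0.02050 = 29.96 h

30.0 h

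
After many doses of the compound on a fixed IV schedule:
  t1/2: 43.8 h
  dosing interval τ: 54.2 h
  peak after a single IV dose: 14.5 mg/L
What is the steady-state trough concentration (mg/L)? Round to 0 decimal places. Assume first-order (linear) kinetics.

11 mg/L

k = ln2 / t½ = 0.693147 / 43.8 = 0.01583 h⁻¹
e^(−kτ) = e^(−0.01583 × 54.2) = 0.4240
Accumulation ratio R = 1 / (1 − e^(−kτ)) = 1 / (1 − 0.4240) = 1.736
Steady-state trough = C₀ × R × e^(−kτ) = 14.5 × 1.736 × 0.4240 = 10.67 mg/L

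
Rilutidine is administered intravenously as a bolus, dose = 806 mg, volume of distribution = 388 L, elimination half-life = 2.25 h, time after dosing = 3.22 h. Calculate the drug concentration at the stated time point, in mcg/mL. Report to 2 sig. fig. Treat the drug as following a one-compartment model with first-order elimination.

C₀ = Dose / Vd = 806.0 / 388 = 2.077 mg/L
k = ln2 / t½ = 0.693147 / 2.25 = 0.3081 h⁻¹
C = C₀ · e^(−k·t) = 2.077 × e^(−0.3081 × 3.22)
  = 2.077 × 0.3708 = 0.7702 mg/L
(0.7702 mg/L = 0.7702 mcg/mL)

0.77 mcg/mL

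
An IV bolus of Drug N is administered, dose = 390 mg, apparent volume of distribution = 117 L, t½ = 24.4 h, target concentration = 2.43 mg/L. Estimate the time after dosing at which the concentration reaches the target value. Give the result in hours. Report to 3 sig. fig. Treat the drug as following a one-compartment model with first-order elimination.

11.1 h

C₀ = Dose / Vd = 390.0 / 117 = 3.333 mg/L
k = ln2 / t½ = 0.693147 / 24.4 = 0.02841 h⁻¹
t = ln(C₀ / C) / k = ln(3.333 / 2.43) / 0.02841
  = ln(1.372) / 0.02841 = 0.3163 / 0.02841 = 11.13 h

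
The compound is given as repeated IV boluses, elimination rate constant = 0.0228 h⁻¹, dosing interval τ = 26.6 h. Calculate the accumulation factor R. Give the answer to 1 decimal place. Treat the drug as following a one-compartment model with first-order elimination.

2.2

e^(−kτ) = e^(−0.02280 × 26.6) = 0.5453
Accumulation ratio R = 1 / (1 − e^(−kτ)) = 1 / (1 − 0.5453) = 2.199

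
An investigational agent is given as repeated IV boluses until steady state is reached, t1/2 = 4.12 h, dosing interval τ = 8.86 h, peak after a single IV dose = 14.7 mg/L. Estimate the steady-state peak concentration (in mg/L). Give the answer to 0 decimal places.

k = ln2 / t½ = 0.693147 / 4.12 = 0.1682 h⁻¹
e^(−kτ) = e^(−0.1682 × 8.86) = 0.2253
Accumulation ratio R = 1 / (1 − e^(−kτ)) = 1 / (1 − 0.2253) = 1.291
Steady-state peak = C₀ × R = 14.7 × 1.291 = 18.98 mg/L

19 mg/L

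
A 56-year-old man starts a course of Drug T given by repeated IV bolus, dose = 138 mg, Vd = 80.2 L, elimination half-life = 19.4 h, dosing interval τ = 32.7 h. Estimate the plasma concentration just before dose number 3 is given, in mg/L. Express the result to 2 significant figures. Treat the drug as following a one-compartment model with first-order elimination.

C₀ per dose = Dose / Vd = 138 / 80.2 = 1.721 mg/L
k = ln2 / t½ = 0.693147 / 19.4 = 0.03573 h⁻¹
Fraction remaining after one interval: r = e^(−kτ) = e^(−0.03573 × 32.7) = 0.3109
Before dose 3, 2 doses have been given (aged 1τ, 2τ).
C_trough = C₀ × (r + r²) = 1.721 × (0.3109 + 0.09666) = 0.7014 mg/L

0.70 mg/L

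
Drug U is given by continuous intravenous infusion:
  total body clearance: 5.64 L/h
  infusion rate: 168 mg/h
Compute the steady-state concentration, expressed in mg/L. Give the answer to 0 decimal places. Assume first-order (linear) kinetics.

At steady state Css = R₀ / CL = 168 / 5.640 = 29.79 mg/L

30 mg/L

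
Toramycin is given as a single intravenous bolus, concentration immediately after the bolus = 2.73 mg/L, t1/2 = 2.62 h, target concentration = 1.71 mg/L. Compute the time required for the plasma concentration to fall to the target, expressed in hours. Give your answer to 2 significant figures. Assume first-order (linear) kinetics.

k = ln2 / t½ = 0.693147 / 2.62 = 0.2646 h⁻¹
t = ln(C₀ / C) / k = ln(2.730 / 1.71) / 0.2646
  = ln(1.596) / 0.2646 = 0.4675 / 0.2646 = 1.767 h

1.8 h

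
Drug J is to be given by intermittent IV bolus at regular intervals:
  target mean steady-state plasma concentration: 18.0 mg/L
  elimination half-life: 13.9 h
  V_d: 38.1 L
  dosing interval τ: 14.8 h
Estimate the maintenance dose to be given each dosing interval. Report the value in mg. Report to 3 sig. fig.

k = ln2 / t½ = 0.693147 / 13.9 = 0.04987 h⁻¹
CL = k × Vd = 0.04987 × 38.1 = 1.900 L/h
At steady state, Dose/τ = Css × CL.
Dose = Css × CL × τ = 18.0 × 1.900 × 14.8 = 506.2 mg

506 mg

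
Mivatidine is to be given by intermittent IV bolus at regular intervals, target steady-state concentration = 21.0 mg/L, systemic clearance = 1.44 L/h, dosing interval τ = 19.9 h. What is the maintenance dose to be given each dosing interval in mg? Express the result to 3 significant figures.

At steady state, Dose/τ = Css × CL.
Dose = Css × CL × τ = 21.0 × 1.440 × 19.9 = 601.8 mg

602 mg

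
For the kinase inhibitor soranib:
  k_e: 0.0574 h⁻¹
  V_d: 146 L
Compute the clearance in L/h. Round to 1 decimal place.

8.4 L/h

CL = k × Vd = 0.0574 × 146 = 8.380 L/h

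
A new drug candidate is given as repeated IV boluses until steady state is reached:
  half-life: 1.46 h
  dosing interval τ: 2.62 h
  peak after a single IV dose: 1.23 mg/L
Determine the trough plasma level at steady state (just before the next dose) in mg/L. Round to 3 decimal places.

0.498 mg/L

k = ln2 / t½ = 0.693147 / 1.46 = 0.4748 h⁻¹
e^(−kτ) = e^(−0.4748 × 2.62) = 0.2882
Accumulation ratio R = 1 / (1 − e^(−kτ)) = 1 / (1 − 0.2882) = 1.405
Steady-state trough = C₀ × R × e^(−kτ) = 1.23 × 1.405 × 0.2882 = 0.4981 mg/L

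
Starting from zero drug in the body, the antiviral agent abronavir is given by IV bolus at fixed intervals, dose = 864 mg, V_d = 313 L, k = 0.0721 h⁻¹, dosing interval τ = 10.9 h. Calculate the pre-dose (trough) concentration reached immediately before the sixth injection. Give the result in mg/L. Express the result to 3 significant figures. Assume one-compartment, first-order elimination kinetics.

C₀ per dose = Dose / Vd = 864 / 313 = 2.760 mg/L
Fraction remaining after one interval: r = e^(−kτ) = e^(−0.07210 × 10.9) = 0.4557
Before dose 6, 5 doses have been given (aged 1τ, 2τ, 3τ, 4τ, 5τ).
C_trough = C₀ × (r + r² + … + r^5) = C₀ × r(1−r^5)/(1−r)
        = 2.760 × 0.4557 × (1 − 0.01965) / (1 − 0.4557) = 2.265 mg/L

2.27 mg/L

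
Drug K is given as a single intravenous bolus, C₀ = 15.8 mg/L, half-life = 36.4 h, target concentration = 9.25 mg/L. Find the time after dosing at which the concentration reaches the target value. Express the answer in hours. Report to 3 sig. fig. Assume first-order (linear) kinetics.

28.1 h

k = ln2 / t½ = 0.693147 / 36.4 = 0.01904 h⁻¹
t = ln(C₀ / C) / k = ln(15.80 / 9.25) / 0.01904
  = ln(1.708) / 0.01904 = 0.5353 / 0.01904 = 28.11 h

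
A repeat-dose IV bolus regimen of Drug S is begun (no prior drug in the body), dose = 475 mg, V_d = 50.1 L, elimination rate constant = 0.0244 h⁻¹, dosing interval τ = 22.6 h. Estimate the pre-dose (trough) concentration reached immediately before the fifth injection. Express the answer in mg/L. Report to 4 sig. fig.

11.47 mg/L

C₀ per dose = Dose / Vd = 475 / 50.1 = 9.481 mg/L
Fraction remaining after one interval: r = e^(−kτ) = e^(−0.02440 × 22.6) = 0.5761
Before dose 5, 4 doses have been given (aged 1τ, 2τ, 3τ, 4τ).
C_trough = C₀ × (r + r² + … + r^4) = C₀ × r(1−r^4)/(1−r)
        = 9.481 × 0.5761 × (1 − 0.1102) / (1 − 0.5761) = 11.47 mg/L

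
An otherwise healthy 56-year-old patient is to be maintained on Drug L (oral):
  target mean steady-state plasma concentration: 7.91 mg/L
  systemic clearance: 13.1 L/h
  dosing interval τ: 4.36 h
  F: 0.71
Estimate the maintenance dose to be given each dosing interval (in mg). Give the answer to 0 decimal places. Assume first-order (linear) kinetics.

636 mg

At steady state, F × (Dose/τ) = Css × CL.
Dose = Css × CL × τ / F = 7.91 × 13.10 × 4.36 / 0.71 = 636.3 mg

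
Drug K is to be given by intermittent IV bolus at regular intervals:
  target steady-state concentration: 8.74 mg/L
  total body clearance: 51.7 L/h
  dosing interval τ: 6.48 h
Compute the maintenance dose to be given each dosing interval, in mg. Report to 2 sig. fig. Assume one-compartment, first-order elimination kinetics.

2900 mg

At steady state, Dose/τ = Css × CL.
Dose = Css × CL × τ = 8.74 × 51.70 × 6.48 = 2928 mg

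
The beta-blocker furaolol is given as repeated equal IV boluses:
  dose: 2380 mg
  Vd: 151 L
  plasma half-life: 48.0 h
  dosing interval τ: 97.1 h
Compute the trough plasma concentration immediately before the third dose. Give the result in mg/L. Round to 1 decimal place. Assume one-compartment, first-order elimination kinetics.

C₀ per dose = Dose / Vd = 2380 / 151 = 15.76 mg/L
k = ln2 / t½ = 0.693147 / 48.0 = 0.01444 h⁻¹
Fraction remaining after one interval: r = e^(−kτ) = e^(−0.01444 × 97.1) = 0.2461
Before dose 3, 2 doses have been given (aged 1τ, 2τ).
C_trough = C₀ × (r + r²) = 15.76 × (0.2461 + 0.06057) = 4.833 mg/L

4.8 mg/L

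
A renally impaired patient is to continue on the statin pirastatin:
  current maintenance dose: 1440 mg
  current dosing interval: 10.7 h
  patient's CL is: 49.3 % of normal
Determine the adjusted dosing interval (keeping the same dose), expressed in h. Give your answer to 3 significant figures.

21.7 h

To keep the same average steady-state level, dosing rate must scale with clearance.
CL ratio = 49.3 / 100 = 0.4930
New interval (same dose) = 10.7 / 0.4930 = 21.70 h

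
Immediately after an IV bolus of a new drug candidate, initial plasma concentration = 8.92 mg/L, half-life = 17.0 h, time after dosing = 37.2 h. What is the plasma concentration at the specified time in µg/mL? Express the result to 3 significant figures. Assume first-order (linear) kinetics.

k = ln2 / t½ = 0.693147 / 17.0 = 0.04077 h⁻¹
C = C₀ · e^(−k·t) = 8.920 × e^(−0.04077 × 37.2)
  = 8.920 × 0.2194 = 1.957 mg/L
(1.957 mg/L = 1.957 µg/mL)

1.96 µg/mL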